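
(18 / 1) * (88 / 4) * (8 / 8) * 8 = 3168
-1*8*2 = -16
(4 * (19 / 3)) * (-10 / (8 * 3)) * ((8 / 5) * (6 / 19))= -16 / 3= -5.33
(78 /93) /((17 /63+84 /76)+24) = 15561 /470797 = 0.03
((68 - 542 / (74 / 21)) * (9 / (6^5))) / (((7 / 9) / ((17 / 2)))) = -53975 / 49728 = -1.09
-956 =-956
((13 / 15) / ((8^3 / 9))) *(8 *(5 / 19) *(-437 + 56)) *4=-14859 / 304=-48.88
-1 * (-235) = 235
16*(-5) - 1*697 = -777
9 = 9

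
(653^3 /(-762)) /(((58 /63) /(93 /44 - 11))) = 2286312527247 /648208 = 3527127.91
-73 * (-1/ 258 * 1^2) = 73/ 258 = 0.28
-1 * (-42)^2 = -1764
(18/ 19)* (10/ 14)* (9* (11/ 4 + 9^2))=135675/ 266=510.06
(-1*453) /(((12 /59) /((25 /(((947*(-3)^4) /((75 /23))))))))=-5568125 /2352348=-2.37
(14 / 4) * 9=63 / 2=31.50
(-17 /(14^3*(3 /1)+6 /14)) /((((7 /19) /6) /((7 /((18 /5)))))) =-0.07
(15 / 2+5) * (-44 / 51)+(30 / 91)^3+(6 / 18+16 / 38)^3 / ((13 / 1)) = -25421927384977 / 2372453261451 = -10.72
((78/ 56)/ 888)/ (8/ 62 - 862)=-403/ 221438784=-0.00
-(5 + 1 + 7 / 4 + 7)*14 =-413 / 2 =-206.50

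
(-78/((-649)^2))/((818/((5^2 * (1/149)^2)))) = -975/3824593111009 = -0.00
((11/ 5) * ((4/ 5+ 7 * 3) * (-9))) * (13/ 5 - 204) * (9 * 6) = 586792998/ 125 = 4694343.98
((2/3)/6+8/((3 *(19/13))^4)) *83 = 116314291/10556001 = 11.02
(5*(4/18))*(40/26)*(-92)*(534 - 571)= 680800/117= 5818.80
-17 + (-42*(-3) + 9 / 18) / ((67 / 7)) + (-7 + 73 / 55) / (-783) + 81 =148545121 / 1923570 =77.22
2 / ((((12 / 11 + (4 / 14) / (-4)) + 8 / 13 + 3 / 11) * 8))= 1001 / 7638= 0.13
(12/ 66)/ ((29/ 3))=6/ 319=0.02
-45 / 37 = -1.22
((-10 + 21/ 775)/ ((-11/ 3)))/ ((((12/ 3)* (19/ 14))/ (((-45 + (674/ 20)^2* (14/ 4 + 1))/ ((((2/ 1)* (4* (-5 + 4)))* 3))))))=-54812885463/ 518320000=-105.75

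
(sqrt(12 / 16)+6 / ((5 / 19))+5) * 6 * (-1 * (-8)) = 24 * sqrt(3)+6672 / 5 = 1375.97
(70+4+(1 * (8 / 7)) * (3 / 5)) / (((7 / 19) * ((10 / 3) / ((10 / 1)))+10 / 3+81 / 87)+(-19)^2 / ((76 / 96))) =2160471 / 13317850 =0.16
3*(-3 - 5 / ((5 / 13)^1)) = -48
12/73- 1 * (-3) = 231/73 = 3.16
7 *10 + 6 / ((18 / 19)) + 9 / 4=943 / 12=78.58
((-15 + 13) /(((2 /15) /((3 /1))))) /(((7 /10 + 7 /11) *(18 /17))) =-4675 /147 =-31.80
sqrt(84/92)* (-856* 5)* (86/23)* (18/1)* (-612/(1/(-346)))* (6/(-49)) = 8417701025280* sqrt(483)/25921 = 7136993644.12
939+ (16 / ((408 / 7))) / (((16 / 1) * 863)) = 330625663 / 352104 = 939.00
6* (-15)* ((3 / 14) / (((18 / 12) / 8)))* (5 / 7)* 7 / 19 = -3600 / 133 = -27.07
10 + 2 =12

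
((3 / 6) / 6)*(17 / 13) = 17 / 156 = 0.11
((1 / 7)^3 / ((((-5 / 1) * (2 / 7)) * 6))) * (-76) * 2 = 38 / 735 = 0.05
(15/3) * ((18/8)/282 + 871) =1637495/376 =4355.04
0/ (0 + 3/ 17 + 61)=0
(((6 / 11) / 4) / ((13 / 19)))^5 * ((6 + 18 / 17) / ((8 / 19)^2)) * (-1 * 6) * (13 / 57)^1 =-0.02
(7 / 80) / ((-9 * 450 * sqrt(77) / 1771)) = -161 * sqrt(77) / 324000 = -0.00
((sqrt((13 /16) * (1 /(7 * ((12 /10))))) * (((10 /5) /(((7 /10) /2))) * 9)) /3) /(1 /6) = 30 * sqrt(2730) /49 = 31.99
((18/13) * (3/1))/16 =0.26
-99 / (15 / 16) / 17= -6.21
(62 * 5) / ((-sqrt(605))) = -62 * sqrt(5) / 11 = -12.60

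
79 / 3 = 26.33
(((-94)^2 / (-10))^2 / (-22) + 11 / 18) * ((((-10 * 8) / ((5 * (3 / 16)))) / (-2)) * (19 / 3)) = -213609237056 / 22275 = -9589640.27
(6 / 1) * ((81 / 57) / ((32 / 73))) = 5913 / 304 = 19.45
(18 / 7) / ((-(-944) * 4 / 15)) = 135 / 13216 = 0.01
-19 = -19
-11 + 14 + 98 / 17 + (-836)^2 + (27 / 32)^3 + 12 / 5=1946653820767 / 2785280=698907.77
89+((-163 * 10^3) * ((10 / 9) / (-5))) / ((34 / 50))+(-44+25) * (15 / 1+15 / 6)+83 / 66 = 89242306 / 1683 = 53025.73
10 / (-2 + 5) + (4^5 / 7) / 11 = 16.63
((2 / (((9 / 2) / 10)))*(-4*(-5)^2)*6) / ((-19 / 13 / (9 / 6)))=52000 / 19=2736.84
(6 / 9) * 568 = 1136 / 3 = 378.67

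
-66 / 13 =-5.08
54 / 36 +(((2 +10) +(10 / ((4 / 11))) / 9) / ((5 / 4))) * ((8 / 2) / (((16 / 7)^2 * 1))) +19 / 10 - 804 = -791.38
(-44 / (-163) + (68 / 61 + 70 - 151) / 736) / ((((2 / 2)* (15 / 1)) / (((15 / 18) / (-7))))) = -1181125 / 922074048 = -0.00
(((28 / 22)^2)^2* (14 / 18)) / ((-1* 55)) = -268912 / 7247295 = -0.04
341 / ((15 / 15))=341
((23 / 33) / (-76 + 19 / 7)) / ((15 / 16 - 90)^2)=-41216 / 34376450625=-0.00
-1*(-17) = 17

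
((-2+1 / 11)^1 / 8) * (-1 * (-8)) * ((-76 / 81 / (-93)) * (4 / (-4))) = 532 / 27621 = 0.02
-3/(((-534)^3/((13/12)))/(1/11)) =13/6700025376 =0.00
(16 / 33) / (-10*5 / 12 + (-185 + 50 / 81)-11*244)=-864 / 5118883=-0.00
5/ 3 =1.67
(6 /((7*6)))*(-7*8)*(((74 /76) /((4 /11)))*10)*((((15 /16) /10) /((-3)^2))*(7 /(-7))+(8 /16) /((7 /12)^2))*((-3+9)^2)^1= -41898615 /3724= -11250.97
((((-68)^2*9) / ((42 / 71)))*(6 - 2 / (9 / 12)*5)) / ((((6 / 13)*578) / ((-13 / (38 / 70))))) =2639780 / 57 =46311.93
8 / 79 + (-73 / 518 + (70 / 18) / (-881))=-14301037 / 324470538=-0.04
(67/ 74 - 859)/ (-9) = 95.34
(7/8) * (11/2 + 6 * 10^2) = 8477/16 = 529.81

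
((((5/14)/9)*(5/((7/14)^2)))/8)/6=25/1512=0.02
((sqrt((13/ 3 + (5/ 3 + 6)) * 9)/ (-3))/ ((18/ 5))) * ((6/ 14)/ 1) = -5 * sqrt(3)/ 21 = -0.41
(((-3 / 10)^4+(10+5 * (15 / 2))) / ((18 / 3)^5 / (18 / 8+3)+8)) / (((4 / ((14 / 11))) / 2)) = 23278969 / 1146640000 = 0.02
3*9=27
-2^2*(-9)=36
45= 45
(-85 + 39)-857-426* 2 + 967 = -788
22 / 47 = 0.47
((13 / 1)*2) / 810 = 13 / 405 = 0.03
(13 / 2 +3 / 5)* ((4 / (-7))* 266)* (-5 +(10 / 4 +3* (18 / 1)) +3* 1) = -294082 / 5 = -58816.40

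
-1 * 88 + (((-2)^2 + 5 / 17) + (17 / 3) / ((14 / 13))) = -56009 / 714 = -78.44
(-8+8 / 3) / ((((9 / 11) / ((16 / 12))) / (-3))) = 704 / 27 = 26.07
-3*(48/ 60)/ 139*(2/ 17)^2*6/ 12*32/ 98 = -384/ 9841895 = -0.00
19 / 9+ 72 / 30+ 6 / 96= 3293 / 720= 4.57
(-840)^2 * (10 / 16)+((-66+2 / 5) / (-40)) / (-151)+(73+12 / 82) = 68267094544 / 154775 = 441073.14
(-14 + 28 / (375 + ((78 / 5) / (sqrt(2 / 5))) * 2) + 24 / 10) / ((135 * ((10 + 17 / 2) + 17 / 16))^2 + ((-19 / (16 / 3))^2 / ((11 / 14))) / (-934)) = -8726161571072 / 5281235715791318895 - 478686208 * sqrt(10) / 1056247143158263779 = -0.00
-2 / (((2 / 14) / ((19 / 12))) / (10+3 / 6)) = -931 / 4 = -232.75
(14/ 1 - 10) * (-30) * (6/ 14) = -360/ 7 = -51.43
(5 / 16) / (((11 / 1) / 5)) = 25 / 176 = 0.14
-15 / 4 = -3.75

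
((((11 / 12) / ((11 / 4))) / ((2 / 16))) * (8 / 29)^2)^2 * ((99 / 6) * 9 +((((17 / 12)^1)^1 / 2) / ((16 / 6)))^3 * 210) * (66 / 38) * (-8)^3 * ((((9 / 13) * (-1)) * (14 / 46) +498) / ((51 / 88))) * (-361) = 6223001014808190976 / 3595109323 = 1730962943.18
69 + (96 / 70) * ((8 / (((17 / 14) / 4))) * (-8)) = -18711 / 85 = -220.13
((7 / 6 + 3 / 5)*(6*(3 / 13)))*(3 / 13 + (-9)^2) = 167904 / 845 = 198.70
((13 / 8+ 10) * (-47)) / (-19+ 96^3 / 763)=-3335073 / 6961912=-0.48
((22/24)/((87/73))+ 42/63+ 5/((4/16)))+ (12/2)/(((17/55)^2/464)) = 8798617931/301716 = 29161.92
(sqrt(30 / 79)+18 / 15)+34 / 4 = sqrt(2370) / 79+97 / 10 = 10.32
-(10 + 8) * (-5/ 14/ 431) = 45/ 3017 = 0.01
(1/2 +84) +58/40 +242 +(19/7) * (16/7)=327471/980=334.15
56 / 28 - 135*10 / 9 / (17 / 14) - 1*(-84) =-638 / 17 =-37.53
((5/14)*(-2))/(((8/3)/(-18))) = 135/28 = 4.82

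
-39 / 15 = -13 / 5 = -2.60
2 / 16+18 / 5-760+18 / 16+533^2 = 5666677 / 20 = 283333.85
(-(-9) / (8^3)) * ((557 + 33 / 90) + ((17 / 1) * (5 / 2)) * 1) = 13497 / 1280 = 10.54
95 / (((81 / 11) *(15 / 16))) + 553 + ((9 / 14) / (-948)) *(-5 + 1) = 152322367 / 268758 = 566.76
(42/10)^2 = 441/25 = 17.64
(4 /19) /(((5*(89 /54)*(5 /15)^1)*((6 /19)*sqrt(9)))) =36 /445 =0.08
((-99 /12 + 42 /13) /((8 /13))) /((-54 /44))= 319 /48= 6.65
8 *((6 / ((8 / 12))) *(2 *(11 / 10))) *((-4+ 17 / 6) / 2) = -462 / 5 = -92.40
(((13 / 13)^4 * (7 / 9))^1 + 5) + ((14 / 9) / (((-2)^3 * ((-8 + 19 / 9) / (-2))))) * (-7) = 6.24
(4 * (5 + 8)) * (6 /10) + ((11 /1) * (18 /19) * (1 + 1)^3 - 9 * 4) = 7464 /95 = 78.57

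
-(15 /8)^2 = -225 /64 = -3.52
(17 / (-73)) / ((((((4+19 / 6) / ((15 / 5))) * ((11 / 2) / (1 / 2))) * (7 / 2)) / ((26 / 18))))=-884 / 241703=-0.00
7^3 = 343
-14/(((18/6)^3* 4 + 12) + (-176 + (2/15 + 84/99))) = 385/1513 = 0.25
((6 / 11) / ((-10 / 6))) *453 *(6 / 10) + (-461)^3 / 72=-26944111039 / 19800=-1360813.69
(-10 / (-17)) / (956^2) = 5 / 7768456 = 0.00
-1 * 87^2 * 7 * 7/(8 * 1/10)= -1854405/4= -463601.25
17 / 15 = 1.13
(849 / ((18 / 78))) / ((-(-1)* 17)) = 216.41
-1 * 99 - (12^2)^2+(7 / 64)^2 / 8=-682721231 / 32768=-20835.00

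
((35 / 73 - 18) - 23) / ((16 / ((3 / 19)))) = -4437 / 11096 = -0.40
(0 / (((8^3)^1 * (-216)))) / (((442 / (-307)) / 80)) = 0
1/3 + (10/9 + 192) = 193.44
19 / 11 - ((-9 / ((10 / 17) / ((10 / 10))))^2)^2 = -6027604091 / 110000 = -54796.40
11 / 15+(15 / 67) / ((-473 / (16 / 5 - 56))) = 0.76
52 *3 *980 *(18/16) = 171990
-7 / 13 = -0.54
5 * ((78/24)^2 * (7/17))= 5915/272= 21.75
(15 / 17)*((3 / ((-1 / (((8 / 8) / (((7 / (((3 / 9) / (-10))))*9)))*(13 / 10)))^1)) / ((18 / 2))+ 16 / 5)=181453 / 64260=2.82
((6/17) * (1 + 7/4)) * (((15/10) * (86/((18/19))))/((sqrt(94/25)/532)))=5976355 * sqrt(94)/1598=36259.64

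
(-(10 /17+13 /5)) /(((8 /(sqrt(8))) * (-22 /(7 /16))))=1897 * sqrt(2) /119680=0.02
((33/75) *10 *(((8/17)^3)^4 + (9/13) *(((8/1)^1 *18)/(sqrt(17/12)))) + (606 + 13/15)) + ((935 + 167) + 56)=57024 *sqrt(51)/1105 + 15423763021668927529/8739333558446415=2133.40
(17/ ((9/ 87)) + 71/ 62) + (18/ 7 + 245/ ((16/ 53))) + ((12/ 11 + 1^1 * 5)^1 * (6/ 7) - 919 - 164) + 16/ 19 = -211870405/ 2176944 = -97.32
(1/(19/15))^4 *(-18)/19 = -0.37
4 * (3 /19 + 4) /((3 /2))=632 /57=11.09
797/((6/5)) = 3985/6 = 664.17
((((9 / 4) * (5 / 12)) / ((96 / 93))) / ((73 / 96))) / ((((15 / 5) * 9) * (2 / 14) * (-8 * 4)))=-1085 / 112128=-0.01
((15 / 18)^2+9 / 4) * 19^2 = 19133 / 18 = 1062.94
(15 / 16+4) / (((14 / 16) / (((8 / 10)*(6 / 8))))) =237 / 70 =3.39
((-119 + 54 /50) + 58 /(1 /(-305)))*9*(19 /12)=-12688143 /50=-253762.86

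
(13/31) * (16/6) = 104/93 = 1.12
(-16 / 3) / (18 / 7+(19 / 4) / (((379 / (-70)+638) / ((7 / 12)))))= -39675776 / 19161977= -2.07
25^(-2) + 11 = 6876/ 625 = 11.00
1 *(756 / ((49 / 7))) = 108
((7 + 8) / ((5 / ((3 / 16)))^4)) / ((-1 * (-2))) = 243 / 16384000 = 0.00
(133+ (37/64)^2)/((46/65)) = 35498905/188416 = 188.41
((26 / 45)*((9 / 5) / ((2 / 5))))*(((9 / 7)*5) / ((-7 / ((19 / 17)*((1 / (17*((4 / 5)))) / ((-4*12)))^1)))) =3705 / 906304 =0.00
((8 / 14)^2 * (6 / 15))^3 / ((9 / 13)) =425984 / 132355125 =0.00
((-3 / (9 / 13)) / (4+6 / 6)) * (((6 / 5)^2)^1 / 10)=-78 / 625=-0.12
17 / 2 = 8.50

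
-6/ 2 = -3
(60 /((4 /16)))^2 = 57600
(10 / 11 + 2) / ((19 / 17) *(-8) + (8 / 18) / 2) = -2448 / 7337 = -0.33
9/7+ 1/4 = 1.54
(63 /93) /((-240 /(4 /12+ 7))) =-77 /3720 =-0.02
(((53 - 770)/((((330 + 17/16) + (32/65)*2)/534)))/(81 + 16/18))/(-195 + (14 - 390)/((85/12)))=11282138400/198770336413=0.06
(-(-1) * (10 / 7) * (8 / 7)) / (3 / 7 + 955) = 5 / 2926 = 0.00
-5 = -5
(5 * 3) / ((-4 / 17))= -63.75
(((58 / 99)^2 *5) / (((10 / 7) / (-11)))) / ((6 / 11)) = -5887 / 243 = -24.23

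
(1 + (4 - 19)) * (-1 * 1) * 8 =112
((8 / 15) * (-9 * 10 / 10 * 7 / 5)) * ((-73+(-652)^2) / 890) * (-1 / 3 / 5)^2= -3966956 / 278125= -14.26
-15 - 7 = -22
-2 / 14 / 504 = -1 / 3528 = -0.00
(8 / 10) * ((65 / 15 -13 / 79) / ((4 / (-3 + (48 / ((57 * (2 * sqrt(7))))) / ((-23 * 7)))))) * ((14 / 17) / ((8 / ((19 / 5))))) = -32851 / 33575 -1976 * sqrt(7) / 16216725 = -0.98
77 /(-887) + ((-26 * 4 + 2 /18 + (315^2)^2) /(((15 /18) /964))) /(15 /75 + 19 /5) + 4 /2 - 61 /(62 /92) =234880556696844707 /82491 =2847347670616.73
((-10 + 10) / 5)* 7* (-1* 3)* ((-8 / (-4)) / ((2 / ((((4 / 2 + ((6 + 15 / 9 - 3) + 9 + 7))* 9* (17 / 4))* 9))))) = 0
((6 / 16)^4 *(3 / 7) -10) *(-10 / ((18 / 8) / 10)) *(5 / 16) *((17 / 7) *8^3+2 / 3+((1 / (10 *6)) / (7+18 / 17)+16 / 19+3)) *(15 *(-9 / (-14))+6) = 713295670308796525 / 263305986048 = 2708999.07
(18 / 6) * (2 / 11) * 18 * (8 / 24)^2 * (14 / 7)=24 / 11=2.18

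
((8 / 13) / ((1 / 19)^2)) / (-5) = -44.43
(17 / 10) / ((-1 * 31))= -0.05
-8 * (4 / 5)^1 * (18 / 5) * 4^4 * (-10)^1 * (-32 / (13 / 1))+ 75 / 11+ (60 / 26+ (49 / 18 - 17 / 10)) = -934215913 / 6435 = -145177.30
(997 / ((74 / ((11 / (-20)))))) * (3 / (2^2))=-32901 / 5920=-5.56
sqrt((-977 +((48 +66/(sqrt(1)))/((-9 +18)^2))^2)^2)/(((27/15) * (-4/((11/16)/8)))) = -39093395/3359232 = -11.64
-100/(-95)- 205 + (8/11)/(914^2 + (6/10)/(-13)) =-2314568904745/11348854033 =-203.95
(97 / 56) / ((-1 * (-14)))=97 / 784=0.12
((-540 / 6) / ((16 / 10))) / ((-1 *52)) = 225 / 208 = 1.08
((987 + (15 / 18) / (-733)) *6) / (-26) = -4340821 / 19058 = -227.77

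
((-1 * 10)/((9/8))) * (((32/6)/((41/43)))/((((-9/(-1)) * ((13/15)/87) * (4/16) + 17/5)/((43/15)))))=-54907904/1318437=-41.65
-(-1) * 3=3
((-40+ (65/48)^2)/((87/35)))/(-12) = 3077725/2405376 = 1.28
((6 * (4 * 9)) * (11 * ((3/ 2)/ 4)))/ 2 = 891/ 2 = 445.50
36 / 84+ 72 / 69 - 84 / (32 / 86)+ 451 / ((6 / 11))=1164137 / 1932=602.56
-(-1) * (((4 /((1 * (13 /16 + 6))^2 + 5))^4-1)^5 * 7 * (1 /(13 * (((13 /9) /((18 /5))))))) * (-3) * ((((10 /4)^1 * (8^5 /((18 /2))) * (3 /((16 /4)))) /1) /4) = 348438547227114365150483859302636697060132798713795739623958468699293806128383046400000 /50720026084817681789542350893995222397478889612448257276256854455155669698430813049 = 6869.84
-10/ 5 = -2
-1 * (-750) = 750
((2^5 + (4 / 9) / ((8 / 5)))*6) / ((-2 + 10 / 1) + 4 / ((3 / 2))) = 581 / 32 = 18.16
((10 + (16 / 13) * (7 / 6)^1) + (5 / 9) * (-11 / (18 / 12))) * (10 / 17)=1520 / 351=4.33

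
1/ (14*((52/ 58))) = 29/ 364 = 0.08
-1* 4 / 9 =-0.44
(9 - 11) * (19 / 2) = -19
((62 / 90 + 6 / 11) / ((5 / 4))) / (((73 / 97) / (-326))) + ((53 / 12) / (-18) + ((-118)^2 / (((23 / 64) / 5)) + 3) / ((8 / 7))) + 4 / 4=8431652931257 / 49866300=169085.19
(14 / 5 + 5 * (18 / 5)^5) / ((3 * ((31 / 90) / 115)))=261001884 / 775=336776.62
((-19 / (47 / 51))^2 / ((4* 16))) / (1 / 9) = 59.77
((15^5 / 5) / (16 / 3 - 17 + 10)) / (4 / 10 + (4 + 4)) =-151875 / 14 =-10848.21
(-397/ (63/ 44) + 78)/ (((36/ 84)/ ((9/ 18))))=-6277/ 27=-232.48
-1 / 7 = -0.14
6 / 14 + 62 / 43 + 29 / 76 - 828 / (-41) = 21053525 / 937916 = 22.45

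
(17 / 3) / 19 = 17 / 57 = 0.30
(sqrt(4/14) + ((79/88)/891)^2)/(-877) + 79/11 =38721729949151/5391633284928 - sqrt(14)/6139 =7.18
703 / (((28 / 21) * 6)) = 703 / 8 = 87.88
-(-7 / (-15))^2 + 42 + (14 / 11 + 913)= 2366236 / 2475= 956.05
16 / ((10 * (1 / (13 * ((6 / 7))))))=624 / 35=17.83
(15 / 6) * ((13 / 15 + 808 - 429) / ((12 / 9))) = 712.25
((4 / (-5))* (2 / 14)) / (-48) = 1 / 420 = 0.00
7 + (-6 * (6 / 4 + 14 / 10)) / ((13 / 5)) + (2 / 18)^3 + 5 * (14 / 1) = 666319 / 9477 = 70.31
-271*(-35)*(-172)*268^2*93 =-10897285237440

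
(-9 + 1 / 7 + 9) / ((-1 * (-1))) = 1 / 7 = 0.14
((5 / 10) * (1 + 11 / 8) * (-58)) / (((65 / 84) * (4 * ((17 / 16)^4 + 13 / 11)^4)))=-18601675971341628926328832 / 30427973544783667641462765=-0.61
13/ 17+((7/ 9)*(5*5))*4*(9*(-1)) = -11887/ 17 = -699.24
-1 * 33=-33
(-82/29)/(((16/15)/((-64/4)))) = 1230/29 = 42.41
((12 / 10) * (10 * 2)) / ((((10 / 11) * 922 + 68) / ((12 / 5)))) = 198 / 3115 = 0.06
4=4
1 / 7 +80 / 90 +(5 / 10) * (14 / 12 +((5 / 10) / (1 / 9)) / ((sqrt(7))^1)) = 9 * sqrt(7) / 28 +407 / 252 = 2.47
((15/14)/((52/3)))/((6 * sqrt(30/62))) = sqrt(465)/1456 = 0.01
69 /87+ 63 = 1850 /29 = 63.79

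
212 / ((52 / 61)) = 3233 / 13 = 248.69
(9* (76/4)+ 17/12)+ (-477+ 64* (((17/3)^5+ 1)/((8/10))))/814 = 295192901/395604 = 746.18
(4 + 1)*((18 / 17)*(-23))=-2070 / 17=-121.76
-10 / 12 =-5 / 6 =-0.83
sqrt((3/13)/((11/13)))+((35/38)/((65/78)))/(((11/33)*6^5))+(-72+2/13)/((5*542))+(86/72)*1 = sqrt(33)/11+337851953/289167840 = 1.69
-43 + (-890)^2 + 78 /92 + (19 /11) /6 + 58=601216147 /759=792116.14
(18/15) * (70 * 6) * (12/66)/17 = 1008/187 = 5.39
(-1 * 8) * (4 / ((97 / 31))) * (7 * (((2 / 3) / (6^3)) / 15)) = -1736 / 117855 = -0.01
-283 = -283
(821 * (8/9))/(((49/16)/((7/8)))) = 13136/63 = 208.51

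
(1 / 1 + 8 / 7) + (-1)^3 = 8 / 7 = 1.14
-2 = -2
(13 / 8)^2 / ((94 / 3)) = 507 / 6016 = 0.08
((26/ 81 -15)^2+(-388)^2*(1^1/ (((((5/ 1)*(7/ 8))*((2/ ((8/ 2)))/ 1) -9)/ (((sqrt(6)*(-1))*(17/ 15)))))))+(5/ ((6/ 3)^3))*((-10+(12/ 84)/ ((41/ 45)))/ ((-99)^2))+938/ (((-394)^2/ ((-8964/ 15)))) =74934612769316159/ 353695674328920+40947968*sqrt(6)/ 1635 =61558.42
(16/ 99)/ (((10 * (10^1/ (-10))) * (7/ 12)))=-32/ 1155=-0.03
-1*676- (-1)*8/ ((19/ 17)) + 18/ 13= -164862/ 247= -667.46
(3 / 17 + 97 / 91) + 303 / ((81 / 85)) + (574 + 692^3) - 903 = 13841155518760 / 41769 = 331373878.21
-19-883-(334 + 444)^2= -606186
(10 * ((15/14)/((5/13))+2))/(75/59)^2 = 233227/7875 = 29.62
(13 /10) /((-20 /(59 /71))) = -767 /14200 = -0.05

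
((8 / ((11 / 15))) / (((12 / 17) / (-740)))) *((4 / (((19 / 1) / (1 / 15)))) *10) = -1006400 / 627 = -1605.10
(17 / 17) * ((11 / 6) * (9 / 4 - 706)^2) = 87166475 / 96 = 907984.11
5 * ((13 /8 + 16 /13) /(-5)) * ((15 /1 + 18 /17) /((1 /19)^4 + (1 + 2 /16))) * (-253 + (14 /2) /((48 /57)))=289287207405 /29002544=9974.55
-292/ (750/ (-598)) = 87308/ 375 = 232.82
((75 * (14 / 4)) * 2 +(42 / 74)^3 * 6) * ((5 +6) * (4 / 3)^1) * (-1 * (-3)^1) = 1172529204 / 50653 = 23148.27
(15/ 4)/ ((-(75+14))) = -15/ 356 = -0.04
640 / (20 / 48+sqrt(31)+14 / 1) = 32.02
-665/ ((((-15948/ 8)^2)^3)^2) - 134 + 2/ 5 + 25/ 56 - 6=-139.15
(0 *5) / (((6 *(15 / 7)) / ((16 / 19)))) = 0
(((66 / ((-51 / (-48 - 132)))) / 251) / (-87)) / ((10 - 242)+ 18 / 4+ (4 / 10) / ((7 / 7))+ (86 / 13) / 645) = 102960 / 2191859759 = 0.00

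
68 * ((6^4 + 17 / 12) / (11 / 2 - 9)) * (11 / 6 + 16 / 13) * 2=-126513694 / 819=-154473.37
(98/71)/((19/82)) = 8036/1349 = 5.96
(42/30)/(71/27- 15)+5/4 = 3797/3340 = 1.14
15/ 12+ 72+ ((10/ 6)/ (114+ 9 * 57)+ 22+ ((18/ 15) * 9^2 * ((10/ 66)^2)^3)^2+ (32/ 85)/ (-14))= 121629739582322859521/ 1277277580757912580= 95.23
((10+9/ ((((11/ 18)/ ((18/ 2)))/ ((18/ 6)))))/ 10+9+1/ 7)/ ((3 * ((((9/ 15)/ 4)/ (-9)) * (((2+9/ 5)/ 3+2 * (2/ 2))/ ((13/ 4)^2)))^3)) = -35213095116590625/ 289887136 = -121471741.05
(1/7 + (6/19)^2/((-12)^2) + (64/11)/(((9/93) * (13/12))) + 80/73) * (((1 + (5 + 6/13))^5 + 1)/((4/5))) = 125195120604434159805/156711505814864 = 798889.14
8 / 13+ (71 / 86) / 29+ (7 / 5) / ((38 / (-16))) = 167493 / 3080090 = 0.05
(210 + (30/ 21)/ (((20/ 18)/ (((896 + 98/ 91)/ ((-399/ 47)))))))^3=407489.55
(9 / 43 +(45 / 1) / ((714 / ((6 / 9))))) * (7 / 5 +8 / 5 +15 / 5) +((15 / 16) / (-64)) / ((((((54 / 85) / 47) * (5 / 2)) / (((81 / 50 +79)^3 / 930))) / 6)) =-267518291097953053 / 182738304000000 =-1463.94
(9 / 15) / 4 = 3 / 20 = 0.15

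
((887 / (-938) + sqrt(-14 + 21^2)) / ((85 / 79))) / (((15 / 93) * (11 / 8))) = -8689052 / 2192575 + 19592 * sqrt(427) / 4675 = 82.64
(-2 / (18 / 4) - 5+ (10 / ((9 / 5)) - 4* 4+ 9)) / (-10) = 31 / 45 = 0.69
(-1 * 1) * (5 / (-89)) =5 / 89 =0.06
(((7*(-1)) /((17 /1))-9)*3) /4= -120 /17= -7.06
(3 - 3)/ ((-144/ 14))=0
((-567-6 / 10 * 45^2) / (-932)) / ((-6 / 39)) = -11583 / 932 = -12.43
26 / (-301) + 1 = 275 / 301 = 0.91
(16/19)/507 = 16/9633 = 0.00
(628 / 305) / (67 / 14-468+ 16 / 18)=-79128 / 17767165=-0.00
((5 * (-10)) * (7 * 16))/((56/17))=-1700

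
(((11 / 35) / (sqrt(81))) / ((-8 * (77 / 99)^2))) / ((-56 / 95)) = 1881 / 153664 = 0.01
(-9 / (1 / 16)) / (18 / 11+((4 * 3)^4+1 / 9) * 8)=-7128 / 8211581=-0.00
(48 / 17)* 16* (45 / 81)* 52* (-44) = -2928640 / 51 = -57424.31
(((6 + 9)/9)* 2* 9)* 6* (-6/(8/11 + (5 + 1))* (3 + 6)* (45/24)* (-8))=21672.97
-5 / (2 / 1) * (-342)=855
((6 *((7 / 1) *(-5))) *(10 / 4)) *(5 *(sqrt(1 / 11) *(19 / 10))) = -9975 *sqrt(11) / 22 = -1503.79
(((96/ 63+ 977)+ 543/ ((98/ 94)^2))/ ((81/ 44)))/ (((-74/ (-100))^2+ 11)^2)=2927861200000000/ 486252575551323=6.02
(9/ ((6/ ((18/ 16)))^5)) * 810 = 885735/ 524288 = 1.69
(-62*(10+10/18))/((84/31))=-91295/378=-241.52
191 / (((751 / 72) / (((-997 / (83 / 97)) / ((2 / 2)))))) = -21336.08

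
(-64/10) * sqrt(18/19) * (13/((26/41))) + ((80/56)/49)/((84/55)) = 275/14406- 1968 * sqrt(38)/95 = -127.68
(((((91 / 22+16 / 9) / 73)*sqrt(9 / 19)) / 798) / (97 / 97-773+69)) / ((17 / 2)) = -1171*sqrt(19) / 436513358358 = -0.00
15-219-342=-546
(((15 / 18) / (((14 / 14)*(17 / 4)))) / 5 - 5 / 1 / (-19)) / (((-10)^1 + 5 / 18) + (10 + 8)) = 1758 / 48127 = 0.04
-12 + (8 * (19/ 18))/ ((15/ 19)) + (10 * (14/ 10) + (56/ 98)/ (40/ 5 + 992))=599927/ 47250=12.70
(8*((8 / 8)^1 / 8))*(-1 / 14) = -1 / 14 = -0.07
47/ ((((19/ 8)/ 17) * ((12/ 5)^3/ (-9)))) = -99875/ 456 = -219.02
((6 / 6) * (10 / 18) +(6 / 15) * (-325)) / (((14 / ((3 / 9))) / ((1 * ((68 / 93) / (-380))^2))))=-67337 / 5901126210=-0.00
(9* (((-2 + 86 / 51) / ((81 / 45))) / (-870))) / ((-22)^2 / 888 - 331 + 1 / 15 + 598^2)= 2960 / 586532515611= 0.00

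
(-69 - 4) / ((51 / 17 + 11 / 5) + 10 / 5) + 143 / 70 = -10201 / 1260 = -8.10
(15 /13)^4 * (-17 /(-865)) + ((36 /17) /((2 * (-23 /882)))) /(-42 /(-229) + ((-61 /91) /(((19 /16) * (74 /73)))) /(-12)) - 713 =-4339890257737140239 /4878212875706014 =-889.65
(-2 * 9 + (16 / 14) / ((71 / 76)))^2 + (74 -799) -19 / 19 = -109806290 / 247009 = -444.54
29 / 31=0.94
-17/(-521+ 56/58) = 493/15081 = 0.03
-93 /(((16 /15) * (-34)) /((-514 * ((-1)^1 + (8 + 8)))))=-5377725 /272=-19771.05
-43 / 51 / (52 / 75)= -1075 / 884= -1.22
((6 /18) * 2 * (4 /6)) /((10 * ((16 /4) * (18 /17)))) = 17 /1620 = 0.01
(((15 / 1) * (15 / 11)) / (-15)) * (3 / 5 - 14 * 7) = 1461 / 11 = 132.82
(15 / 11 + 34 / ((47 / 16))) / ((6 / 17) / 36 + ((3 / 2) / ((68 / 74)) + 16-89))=-1364556 / 7525969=-0.18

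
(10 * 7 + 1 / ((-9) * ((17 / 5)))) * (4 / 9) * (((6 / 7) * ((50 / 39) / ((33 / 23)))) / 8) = 12310750 / 4135131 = 2.98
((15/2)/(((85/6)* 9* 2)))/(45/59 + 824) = 59/1654474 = 0.00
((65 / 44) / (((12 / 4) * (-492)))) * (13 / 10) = -169 / 129888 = -0.00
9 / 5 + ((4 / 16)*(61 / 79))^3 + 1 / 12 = 894819227 / 473317440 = 1.89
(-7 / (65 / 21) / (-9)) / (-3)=-49 / 585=-0.08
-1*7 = -7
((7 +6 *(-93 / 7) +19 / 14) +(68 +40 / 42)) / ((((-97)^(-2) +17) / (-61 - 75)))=32310506 / 1679517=19.24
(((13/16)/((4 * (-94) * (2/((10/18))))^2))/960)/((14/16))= 65/123126054912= 0.00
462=462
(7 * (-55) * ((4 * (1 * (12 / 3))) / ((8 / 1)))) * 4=-3080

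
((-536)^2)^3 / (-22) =-11856561067655168 / 11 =-1077869187968651.64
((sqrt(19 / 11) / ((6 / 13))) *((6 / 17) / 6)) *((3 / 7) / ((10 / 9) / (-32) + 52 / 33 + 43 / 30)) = 4680 *sqrt(209) / 2803283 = 0.02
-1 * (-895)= 895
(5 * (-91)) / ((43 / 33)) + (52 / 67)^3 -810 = -14985485591 / 12932809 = -1158.72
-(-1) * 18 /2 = 9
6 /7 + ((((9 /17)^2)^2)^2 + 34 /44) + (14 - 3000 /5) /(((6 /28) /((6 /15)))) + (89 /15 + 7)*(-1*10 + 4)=-18850650337309933 /16113999688710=-1169.83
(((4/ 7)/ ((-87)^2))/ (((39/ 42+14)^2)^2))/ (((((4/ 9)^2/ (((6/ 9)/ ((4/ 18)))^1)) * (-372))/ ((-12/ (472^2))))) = 9261/ 2770555408200430576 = 0.00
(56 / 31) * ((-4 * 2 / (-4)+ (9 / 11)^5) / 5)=21344456 / 24962905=0.86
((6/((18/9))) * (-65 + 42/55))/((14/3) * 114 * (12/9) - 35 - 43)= -31797/104170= -0.31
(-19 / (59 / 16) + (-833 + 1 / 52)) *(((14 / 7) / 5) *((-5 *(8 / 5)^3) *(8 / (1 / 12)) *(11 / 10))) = 347570049024 / 479375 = 725048.34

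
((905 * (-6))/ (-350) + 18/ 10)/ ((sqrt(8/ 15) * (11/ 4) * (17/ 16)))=9696 * sqrt(30)/ 6545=8.11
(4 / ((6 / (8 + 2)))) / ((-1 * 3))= -20 / 9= -2.22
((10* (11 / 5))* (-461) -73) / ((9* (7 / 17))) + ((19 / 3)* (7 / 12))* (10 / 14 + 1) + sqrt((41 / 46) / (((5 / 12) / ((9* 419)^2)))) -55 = -58907 / 21 + 3771* sqrt(28290) / 115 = 2710.28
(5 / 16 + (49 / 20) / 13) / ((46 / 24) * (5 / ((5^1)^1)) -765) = -1563 / 2380820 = -0.00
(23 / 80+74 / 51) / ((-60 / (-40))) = 7093 / 6120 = 1.16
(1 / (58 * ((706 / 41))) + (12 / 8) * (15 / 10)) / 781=0.00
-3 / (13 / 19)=-57 / 13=-4.38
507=507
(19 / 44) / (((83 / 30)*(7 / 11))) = 0.25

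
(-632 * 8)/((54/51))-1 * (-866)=-3909.11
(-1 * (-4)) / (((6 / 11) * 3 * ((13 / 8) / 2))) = 3.01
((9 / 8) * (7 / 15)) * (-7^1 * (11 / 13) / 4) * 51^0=-1617 / 2080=-0.78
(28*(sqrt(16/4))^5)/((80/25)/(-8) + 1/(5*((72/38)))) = -161280/53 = -3043.02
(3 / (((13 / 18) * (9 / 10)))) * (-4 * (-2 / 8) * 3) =180 / 13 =13.85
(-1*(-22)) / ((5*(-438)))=-11 / 1095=-0.01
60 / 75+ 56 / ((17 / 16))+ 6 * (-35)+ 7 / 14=-26519 / 170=-155.99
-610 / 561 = -1.09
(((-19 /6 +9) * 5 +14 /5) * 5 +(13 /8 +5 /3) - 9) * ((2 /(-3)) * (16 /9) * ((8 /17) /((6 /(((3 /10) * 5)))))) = -1096 /51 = -21.49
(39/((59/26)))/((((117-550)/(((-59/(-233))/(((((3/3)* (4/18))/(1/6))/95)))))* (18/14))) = -112385/201778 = -0.56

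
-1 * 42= -42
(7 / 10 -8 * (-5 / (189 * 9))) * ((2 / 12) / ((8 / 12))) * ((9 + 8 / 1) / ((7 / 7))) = 209219 / 68040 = 3.07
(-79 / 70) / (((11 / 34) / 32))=-42976 / 385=-111.63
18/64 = 9/32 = 0.28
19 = 19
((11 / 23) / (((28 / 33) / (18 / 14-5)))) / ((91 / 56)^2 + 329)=-50336 / 7973525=-0.01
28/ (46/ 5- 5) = 20/ 3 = 6.67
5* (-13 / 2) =-32.50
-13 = -13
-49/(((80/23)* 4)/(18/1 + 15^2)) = -273861/320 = -855.82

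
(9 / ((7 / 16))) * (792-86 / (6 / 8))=97536 / 7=13933.71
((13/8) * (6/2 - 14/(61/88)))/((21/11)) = -150007/10248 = -14.64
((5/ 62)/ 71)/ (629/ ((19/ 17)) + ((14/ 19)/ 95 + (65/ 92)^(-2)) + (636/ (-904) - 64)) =861752125/ 379416880832059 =0.00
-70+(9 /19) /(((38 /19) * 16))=-42551 /608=-69.99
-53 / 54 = -0.98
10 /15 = 2 /3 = 0.67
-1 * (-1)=1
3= 3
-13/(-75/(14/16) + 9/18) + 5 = 6147/1193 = 5.15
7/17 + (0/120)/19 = 0.41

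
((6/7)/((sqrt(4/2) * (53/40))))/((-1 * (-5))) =24 * sqrt(2)/371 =0.09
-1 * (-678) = 678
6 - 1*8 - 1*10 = -12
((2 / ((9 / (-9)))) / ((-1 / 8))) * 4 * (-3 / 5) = -192 / 5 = -38.40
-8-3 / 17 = -139 / 17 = -8.18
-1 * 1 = -1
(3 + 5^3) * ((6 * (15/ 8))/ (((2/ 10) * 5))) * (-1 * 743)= -1069920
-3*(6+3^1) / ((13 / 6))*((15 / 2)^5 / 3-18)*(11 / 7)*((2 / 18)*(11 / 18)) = -10493.97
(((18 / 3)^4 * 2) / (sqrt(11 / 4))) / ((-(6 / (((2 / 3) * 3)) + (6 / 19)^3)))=-11852352 * sqrt(11) / 76241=-515.60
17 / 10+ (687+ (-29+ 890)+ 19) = 1568.70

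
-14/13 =-1.08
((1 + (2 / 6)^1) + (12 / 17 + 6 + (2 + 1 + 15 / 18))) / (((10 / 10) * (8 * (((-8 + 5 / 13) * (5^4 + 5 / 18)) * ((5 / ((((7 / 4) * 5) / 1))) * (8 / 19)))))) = -2093819 / 1616398080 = -0.00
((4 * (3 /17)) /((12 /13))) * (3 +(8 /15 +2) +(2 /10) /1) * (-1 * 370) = -82732 /51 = -1622.20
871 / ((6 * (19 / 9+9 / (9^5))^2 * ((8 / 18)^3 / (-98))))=-446437414350837 / 12280185856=-36354.29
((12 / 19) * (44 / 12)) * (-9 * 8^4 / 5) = -1622016 / 95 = -17073.85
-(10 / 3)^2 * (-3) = 100 / 3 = 33.33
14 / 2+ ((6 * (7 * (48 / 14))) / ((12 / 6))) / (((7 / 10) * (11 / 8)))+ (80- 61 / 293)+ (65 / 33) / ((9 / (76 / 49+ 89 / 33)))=22869612335 / 140712957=162.53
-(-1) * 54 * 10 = 540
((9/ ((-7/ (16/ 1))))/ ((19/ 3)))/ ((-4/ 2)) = 216/ 133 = 1.62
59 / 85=0.69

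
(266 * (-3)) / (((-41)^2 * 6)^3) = -133 / 171003752676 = -0.00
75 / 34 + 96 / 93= 3413 / 1054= 3.24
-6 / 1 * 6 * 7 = -252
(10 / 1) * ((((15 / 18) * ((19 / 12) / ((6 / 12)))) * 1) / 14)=475 / 252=1.88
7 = 7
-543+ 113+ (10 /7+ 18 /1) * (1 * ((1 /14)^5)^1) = -202356263 /470596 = -430.00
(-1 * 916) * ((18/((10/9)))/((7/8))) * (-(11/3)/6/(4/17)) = 1541628/35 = 44046.51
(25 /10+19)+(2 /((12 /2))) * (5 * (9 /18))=67 /3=22.33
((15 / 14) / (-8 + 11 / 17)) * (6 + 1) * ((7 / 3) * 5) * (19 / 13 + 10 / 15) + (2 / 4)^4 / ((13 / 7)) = -78911 / 3120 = -25.29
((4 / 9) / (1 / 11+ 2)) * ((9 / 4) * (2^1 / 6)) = 11 / 69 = 0.16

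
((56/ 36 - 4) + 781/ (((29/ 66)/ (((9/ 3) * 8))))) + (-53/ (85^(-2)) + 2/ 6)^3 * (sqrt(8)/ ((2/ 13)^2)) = 11133298/ 261 - 128103354431016735628 * sqrt(2)/ 27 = -6709833378586305056.54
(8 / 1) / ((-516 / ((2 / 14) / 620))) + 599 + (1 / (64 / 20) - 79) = 1165208617 / 2239440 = 520.31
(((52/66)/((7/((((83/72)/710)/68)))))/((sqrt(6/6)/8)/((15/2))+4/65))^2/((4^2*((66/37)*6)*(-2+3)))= 7279998973/1055688576212766633984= 0.00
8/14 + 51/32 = 485/224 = 2.17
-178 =-178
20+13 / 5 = 113 / 5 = 22.60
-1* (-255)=255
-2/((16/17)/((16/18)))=-17/9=-1.89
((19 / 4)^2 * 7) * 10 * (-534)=-3373545 / 4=-843386.25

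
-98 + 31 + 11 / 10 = -659 / 10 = -65.90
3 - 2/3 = 7/3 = 2.33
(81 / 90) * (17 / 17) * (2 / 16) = 9 / 80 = 0.11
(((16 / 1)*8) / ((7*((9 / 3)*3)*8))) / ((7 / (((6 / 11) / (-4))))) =-8 / 1617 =-0.00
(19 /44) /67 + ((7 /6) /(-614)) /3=23669 /4072662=0.01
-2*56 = -112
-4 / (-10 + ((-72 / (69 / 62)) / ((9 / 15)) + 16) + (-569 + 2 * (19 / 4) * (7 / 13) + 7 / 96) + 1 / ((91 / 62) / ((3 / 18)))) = 267904 / 44574151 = 0.01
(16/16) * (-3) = -3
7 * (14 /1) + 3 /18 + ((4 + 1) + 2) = 105.17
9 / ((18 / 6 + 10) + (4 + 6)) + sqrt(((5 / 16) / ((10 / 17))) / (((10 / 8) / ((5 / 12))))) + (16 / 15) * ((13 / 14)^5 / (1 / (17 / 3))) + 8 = sqrt(102) / 24 + 437113153 / 34790490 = 12.98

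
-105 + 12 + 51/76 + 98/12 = -19189/228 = -84.16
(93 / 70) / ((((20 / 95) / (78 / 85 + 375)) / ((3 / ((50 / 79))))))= 13381245387 / 1190000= 11244.74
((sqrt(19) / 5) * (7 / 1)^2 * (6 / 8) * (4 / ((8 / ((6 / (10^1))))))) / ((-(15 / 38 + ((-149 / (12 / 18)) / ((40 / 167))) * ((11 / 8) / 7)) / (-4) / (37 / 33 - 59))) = 159327616 * sqrt(19) / 57082817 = 12.17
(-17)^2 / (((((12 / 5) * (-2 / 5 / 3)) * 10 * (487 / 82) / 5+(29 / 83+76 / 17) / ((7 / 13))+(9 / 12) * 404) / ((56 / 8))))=20480700275 / 3119691808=6.56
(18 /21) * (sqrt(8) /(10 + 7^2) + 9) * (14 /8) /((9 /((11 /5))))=11 * sqrt(2) /885 + 33 /10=3.32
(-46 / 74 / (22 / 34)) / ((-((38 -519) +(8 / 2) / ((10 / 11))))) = -1955 / 969881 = -0.00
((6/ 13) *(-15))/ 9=-10/ 13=-0.77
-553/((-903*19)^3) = 79/721482852699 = 0.00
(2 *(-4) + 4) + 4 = 0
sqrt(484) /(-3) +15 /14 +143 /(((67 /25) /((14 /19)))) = 1767301 /53466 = 33.05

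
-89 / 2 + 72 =55 / 2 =27.50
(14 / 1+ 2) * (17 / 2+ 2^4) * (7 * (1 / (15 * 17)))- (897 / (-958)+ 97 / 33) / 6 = 168115007 / 16123140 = 10.43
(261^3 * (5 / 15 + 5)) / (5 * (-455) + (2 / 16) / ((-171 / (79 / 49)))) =-6356271325824 / 152497879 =-41681.05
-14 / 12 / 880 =-7 / 5280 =-0.00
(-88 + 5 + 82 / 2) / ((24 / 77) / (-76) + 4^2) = -30723 / 11701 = -2.63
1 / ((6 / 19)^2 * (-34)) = -361 / 1224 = -0.29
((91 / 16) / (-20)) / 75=-91 / 24000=-0.00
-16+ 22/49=-762/49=-15.55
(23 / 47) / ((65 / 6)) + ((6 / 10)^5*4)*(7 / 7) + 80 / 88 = 26575312 / 21003125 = 1.27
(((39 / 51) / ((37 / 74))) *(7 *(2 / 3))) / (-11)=-364 / 561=-0.65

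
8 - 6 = 2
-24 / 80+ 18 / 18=0.70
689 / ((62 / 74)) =25493 / 31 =822.35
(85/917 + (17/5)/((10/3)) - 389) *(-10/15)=5928211/22925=258.59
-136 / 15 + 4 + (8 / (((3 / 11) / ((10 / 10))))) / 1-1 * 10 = 214 / 15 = 14.27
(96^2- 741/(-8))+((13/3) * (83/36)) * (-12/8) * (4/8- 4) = 1347995/144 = 9361.08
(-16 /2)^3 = -512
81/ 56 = 1.45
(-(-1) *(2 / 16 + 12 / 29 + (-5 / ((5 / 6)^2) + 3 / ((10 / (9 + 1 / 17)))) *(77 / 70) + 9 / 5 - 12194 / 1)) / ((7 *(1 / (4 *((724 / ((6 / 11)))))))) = -798114882147 / 86275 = -9250824.48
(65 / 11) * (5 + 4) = 585 / 11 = 53.18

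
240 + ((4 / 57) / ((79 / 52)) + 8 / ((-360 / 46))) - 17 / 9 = 16017289 / 67545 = 237.14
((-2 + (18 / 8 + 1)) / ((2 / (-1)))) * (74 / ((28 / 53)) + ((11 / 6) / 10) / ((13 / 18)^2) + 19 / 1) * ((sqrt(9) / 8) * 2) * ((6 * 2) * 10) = -84868785 / 9464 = -8967.54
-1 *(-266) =266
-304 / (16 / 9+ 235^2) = -2736 / 497041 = -0.01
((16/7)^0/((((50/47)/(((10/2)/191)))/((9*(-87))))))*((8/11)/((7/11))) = -147204/6685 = -22.02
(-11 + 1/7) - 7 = -125/7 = -17.86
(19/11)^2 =361/121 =2.98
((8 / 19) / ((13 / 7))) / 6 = 28 / 741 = 0.04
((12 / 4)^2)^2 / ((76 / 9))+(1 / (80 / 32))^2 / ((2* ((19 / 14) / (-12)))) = 16881 / 1900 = 8.88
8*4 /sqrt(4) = 16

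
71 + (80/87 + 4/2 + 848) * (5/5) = 80207/87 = 921.92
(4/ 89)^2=16/ 7921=0.00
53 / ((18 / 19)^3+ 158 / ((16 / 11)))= 2908216 / 6007127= 0.48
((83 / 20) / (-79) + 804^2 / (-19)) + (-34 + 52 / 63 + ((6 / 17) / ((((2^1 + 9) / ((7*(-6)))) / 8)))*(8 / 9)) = -12047514928837 / 353665620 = -34064.70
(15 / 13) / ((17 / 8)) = 120 / 221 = 0.54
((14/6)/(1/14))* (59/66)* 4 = 11564/99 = 116.81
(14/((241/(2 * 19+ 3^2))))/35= 94/1205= 0.08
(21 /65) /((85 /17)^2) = 21 /1625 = 0.01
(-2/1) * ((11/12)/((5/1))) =-11/30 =-0.37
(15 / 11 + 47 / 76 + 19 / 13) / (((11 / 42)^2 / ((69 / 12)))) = 379601775 / 1315028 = 288.66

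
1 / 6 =0.17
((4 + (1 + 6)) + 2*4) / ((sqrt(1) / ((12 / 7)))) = 228 / 7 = 32.57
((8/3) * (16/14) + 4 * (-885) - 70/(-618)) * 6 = -15300366/721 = -21221.03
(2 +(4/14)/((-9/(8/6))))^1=370/189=1.96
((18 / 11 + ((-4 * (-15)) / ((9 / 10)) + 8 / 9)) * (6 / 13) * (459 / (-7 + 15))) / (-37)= -49.52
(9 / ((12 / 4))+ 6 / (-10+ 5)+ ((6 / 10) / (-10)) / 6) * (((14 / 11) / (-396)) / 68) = -1253 / 14810400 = -0.00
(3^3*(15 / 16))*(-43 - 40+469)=78165 / 8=9770.62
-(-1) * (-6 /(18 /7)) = -7 /3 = -2.33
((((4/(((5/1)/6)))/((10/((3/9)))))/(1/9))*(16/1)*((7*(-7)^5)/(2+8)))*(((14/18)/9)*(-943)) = 24851233568/1125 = 22089985.39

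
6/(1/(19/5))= 22.80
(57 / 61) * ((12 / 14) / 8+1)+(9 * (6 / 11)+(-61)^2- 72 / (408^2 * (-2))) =80945225149 / 21718928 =3726.94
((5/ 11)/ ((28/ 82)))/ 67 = 205/ 10318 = 0.02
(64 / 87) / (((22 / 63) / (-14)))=-9408 / 319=-29.49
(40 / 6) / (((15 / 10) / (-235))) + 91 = -8581 / 9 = -953.44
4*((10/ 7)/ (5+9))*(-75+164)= 1780/ 49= 36.33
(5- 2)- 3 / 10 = 27 / 10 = 2.70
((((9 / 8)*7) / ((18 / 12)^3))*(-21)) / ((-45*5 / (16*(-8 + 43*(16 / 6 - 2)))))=48608 / 675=72.01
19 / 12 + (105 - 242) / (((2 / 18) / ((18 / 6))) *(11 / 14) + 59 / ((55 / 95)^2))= 77801435 / 96628236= 0.81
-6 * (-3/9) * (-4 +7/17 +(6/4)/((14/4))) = -752/119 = -6.32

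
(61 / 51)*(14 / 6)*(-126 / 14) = -427 / 17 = -25.12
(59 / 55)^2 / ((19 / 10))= 6962 / 11495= 0.61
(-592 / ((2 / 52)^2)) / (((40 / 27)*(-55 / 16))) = 21610368 / 275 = 78583.16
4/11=0.36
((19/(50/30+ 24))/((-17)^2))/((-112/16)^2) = 57/1090397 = 0.00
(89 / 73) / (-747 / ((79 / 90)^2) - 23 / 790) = -5554490 / 4417143641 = -0.00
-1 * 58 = -58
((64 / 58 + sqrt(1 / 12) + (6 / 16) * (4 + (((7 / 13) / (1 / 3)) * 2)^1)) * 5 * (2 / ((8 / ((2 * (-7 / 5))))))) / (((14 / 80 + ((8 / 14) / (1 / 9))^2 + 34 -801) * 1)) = 3430 * sqrt(3) / 4353411 + 9866395 / 547078649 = 0.02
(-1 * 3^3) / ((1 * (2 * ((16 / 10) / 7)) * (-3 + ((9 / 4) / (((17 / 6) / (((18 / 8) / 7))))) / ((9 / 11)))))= 37485 / 1706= 21.97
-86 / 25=-3.44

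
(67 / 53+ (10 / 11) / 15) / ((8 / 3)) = 2317 / 4664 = 0.50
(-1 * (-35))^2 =1225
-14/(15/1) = -14/15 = -0.93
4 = 4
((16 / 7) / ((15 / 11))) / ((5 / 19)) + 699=370319 / 525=705.37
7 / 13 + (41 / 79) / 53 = 29842 / 54431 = 0.55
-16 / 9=-1.78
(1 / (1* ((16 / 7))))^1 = 7 / 16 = 0.44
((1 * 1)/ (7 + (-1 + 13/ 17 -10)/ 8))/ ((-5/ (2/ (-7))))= 136/ 13615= 0.01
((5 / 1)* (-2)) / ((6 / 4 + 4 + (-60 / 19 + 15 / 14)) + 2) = -133 / 72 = -1.85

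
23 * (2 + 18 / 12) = 161 / 2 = 80.50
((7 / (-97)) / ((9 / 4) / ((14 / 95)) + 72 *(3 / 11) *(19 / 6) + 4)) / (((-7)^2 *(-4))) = 22 / 4866781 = 0.00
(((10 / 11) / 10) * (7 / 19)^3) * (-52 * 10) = -178360 / 75449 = -2.36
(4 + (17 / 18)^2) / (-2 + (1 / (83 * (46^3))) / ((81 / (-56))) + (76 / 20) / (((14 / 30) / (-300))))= -11204407795 / 5599614614092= -0.00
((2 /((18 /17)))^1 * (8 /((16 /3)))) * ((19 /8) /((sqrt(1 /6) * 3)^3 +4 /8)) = -323 /300 +323 * sqrt(6) /200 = 2.88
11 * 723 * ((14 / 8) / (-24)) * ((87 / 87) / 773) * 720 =-835065 / 1546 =-540.15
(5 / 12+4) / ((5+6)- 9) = 53 / 24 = 2.21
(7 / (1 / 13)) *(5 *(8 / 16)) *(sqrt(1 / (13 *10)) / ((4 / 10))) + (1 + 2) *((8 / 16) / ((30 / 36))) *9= 81 / 5 + 35 *sqrt(130) / 8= 66.08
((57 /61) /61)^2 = 3249 /13845841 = 0.00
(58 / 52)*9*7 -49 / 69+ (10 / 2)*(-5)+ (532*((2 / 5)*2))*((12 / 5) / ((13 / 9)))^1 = 2593399 / 3450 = 751.71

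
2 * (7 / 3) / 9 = 14 / 27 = 0.52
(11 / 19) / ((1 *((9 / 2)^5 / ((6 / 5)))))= 704 / 1869885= 0.00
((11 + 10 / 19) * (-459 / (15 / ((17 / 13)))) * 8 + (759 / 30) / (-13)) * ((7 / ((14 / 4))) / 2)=-9118711 / 2470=-3691.79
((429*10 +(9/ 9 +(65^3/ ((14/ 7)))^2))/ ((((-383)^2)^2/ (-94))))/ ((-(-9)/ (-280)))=496256413251620/ 193658964489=2562.53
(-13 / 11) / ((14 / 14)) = -13 / 11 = -1.18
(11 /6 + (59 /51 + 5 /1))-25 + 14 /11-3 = -21023 /1122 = -18.74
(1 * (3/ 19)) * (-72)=-216/ 19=-11.37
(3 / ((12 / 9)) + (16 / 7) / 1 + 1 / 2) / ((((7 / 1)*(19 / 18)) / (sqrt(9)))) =3807 / 1862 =2.04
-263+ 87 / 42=-3653 / 14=-260.93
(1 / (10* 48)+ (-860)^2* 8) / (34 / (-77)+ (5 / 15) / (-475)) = -20775068167315 / 1552864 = -13378549.68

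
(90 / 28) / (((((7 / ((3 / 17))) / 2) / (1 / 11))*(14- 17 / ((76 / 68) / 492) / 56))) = -5130 / 41656307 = -0.00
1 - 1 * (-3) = 4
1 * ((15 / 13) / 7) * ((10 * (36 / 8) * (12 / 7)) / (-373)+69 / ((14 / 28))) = 5396670 / 237601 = 22.71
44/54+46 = 1264/27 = 46.81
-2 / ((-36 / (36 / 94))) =1 / 47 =0.02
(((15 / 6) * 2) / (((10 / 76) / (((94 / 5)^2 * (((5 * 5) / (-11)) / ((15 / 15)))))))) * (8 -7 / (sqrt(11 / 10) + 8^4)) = -450563880002496 / 1845493639 -2350376 * sqrt(110) / 1845493639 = -244142.76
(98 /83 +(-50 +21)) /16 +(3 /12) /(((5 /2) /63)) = 30287 /6640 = 4.56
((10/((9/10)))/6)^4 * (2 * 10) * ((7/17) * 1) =875000000/9034497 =96.85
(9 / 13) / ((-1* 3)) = -3 / 13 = -0.23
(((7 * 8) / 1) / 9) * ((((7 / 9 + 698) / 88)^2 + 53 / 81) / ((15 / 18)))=475.69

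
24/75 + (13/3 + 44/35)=5.91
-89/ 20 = -4.45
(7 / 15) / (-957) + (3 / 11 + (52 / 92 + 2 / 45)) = 291173 / 330165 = 0.88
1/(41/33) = 33/41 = 0.80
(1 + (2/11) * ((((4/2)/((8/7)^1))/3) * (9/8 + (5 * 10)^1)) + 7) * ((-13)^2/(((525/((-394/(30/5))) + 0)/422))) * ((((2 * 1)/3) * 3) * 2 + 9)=-647203967813/415800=-1556527.10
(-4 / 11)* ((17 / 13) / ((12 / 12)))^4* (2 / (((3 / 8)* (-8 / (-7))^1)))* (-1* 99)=14031528 / 28561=491.28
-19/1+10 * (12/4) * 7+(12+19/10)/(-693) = 1323491/6930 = 190.98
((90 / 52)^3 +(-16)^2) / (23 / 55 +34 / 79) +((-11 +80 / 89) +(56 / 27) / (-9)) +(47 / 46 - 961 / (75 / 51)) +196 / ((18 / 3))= -322.33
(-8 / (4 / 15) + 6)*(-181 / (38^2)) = 1086 / 361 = 3.01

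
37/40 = 0.92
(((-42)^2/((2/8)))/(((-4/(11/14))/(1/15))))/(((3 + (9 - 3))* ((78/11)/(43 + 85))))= -108416/585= -185.33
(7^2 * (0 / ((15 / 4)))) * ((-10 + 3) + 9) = 0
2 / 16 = 1 / 8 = 0.12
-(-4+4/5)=3.20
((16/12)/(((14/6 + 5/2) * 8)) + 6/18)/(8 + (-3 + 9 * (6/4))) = 64/3219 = 0.02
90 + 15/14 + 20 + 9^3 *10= 103615/14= 7401.07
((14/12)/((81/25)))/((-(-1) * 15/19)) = 665/1458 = 0.46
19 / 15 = 1.27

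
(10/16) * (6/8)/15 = 1/32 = 0.03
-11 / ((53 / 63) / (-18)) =12474 / 53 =235.36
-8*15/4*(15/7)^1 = -450/7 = -64.29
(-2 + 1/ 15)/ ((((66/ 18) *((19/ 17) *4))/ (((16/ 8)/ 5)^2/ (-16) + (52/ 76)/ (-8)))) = 16269/ 1444000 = 0.01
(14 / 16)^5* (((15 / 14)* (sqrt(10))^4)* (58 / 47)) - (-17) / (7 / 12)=96.96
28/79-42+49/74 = -239589/5846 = -40.98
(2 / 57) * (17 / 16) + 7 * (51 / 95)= 3.80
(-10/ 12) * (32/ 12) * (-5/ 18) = 50/ 81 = 0.62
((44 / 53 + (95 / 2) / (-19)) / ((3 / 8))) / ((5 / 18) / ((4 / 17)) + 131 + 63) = -16992 / 744809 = -0.02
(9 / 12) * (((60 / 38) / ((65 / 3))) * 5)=0.27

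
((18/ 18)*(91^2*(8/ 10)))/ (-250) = -26.50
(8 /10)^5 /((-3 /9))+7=18803 /3125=6.02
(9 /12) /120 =1 /160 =0.01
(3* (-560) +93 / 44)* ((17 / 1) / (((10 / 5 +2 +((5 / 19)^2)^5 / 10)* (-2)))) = 7694849886449465259 / 2158135408683452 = 3565.51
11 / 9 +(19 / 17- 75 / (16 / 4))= -10043 / 612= -16.41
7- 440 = -433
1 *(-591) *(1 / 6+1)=-1379 / 2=-689.50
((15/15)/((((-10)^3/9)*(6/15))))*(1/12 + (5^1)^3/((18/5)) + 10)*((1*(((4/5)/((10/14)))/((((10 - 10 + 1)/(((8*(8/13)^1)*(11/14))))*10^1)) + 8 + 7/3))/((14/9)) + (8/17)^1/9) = -39153208729/5569200000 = -7.03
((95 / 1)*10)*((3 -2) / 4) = 475 / 2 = 237.50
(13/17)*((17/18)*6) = 13/3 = 4.33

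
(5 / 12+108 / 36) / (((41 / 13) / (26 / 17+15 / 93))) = 3861 / 2108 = 1.83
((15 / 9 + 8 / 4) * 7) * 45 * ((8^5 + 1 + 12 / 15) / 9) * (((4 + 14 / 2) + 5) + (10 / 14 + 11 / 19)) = 4145379700 / 57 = 72725959.65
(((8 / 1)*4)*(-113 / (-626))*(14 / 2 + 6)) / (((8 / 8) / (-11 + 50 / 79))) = -19249776 / 24727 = -778.49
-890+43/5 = -4407/5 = -881.40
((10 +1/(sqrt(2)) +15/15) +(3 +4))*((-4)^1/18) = -4 - sqrt(2)/9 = -4.16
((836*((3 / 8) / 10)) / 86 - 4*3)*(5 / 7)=-2859 / 344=-8.31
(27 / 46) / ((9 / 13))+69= 3213 / 46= 69.85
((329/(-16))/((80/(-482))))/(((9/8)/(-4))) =-79289/180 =-440.49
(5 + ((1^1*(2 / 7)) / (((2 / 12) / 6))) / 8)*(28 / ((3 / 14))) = 2464 / 3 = 821.33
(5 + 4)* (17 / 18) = 17 / 2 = 8.50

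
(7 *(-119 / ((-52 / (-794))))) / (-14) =47243 / 52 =908.52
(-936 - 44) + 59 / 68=-979.13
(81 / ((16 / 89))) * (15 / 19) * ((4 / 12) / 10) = 7209 / 608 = 11.86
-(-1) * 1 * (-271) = -271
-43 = -43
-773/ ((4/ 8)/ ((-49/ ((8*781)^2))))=0.00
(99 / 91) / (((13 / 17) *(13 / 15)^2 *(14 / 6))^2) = 0.61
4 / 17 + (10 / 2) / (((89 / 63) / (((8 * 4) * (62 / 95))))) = 2131628 / 28747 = 74.15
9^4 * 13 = 85293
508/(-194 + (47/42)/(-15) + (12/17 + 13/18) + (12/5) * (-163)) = -0.87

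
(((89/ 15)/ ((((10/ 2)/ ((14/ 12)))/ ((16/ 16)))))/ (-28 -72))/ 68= -623/ 3060000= -0.00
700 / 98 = 50 / 7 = 7.14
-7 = -7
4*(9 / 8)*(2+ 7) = 81 / 2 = 40.50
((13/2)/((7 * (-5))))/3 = -13/210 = -0.06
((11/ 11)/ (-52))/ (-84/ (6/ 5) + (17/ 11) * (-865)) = 11/ 804700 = 0.00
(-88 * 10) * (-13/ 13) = 880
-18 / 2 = -9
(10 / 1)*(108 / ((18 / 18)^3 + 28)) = 1080 / 29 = 37.24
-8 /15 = -0.53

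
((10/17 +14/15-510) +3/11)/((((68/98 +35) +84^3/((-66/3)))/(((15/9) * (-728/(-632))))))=6356380303/175285782783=0.04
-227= -227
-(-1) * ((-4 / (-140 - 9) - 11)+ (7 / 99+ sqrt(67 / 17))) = -160822 / 14751+ sqrt(1139) / 17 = -8.92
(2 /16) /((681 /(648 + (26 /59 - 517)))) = 2585 /107144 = 0.02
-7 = -7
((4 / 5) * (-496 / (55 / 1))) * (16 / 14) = -15872 / 1925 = -8.25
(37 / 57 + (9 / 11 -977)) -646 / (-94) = -28545452 / 29469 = -968.66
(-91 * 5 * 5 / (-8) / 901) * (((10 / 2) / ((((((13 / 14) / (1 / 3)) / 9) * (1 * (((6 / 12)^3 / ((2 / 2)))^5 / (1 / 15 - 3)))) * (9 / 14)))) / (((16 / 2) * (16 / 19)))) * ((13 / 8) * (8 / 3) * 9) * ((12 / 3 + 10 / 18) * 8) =-3912619110400 / 24327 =-160834427.20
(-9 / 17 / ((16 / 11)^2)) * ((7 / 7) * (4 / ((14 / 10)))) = -5445 / 7616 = -0.71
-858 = -858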